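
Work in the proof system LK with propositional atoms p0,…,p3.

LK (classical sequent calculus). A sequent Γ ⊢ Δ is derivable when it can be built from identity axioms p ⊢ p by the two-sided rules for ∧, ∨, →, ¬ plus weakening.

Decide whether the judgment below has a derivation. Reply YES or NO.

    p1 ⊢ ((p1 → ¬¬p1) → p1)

Derivation trace:
[→R] p1 ⊢ ((p1 → ¬¬p1) → p1)
  [→L] p1, (p1 → ¬¬p1) ⊢ p1
    [Ax] p1 ⊢ p1
    [¬L] ¬¬p1 ⊢ p1
      [¬R]  ⊢ p1, ¬p1
        [Ax] p1 ⊢ p1

Result: YES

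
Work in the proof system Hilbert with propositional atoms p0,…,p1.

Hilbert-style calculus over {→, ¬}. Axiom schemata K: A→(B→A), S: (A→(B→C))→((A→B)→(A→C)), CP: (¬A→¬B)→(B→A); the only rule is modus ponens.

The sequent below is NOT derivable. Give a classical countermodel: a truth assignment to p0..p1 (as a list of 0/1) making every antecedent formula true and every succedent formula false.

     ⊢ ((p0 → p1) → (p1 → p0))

Enumerate valuations to refute Γ ⊢ Δ:
  v=00: Γ:[] Δ:[((p0 → p1) → (p1 → p0))=T] refutes=False
  v=01: Γ:[] Δ:[((p0 → p1) → (p1 → p0))=F] refutes=True  ← countermodel

Result: [0, 1]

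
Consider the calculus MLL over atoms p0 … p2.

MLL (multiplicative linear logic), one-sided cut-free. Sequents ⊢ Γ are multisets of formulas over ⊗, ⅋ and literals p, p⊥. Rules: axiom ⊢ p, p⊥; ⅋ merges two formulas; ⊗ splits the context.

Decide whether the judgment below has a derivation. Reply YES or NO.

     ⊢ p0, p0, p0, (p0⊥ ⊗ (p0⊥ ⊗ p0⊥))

Derivation (root first):
[⊗]  ⊢ p0, p0, p0, (p0⊥ ⊗ (p0⊥ ⊗ p0⊥))
  [Ax]  ⊢ p0, p0⊥
  [⊗]  ⊢ p0, p0, (p0⊥ ⊗ p0⊥)
    [Ax]  ⊢ p0, p0⊥
    [Ax]  ⊢ p0, p0⊥

Result: YES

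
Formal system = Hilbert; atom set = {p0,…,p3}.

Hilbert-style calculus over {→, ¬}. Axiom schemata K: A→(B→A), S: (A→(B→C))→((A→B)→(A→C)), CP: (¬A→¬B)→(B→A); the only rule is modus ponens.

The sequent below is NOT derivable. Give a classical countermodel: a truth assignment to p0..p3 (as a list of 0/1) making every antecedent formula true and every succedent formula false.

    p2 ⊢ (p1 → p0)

Enumerate valuations to refute Γ ⊢ Δ:
  v=0000: Γ:[p2=F] Δ:[(p1 → p0)=T] refutes=False
  v=0001: Γ:[p2=F] Δ:[(p1 → p0)=T] refutes=False
  v=0010: Γ:[p2=T] Δ:[(p1 → p0)=T] refutes=False
  v=0011: Γ:[p2=T] Δ:[(p1 → p0)=T] refutes=False
  v=0100: Γ:[p2=F] Δ:[(p1 → p0)=F] refutes=False
  v=0101: Γ:[p2=F] Δ:[(p1 → p0)=F] refutes=False
  v=0110: Γ:[p2=T] Δ:[(p1 → p0)=F] refutes=True  ← countermodel

Result: [0, 1, 1, 0]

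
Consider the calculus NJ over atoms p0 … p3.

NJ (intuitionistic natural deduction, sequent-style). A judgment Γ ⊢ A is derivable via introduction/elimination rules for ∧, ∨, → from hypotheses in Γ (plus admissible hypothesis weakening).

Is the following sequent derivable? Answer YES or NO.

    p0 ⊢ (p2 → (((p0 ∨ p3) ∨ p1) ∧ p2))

Derivation trace:
[→I] p0 ⊢ (p2 → (((p0 ∨ p3) ∨ p1) ∧ p2))
  [∧I] p2, p0 ⊢ (((p0 ∨ p3) ∨ p1) ∧ p2)
    [∨I₁] p0 ⊢ ((p0 ∨ p3) ∨ p1)
      [∨I₁] p0 ⊢ (p0 ∨ p3)
        [Ax] p0 ⊢ p0
    [Ax] p2 ⊢ p2

Result: YES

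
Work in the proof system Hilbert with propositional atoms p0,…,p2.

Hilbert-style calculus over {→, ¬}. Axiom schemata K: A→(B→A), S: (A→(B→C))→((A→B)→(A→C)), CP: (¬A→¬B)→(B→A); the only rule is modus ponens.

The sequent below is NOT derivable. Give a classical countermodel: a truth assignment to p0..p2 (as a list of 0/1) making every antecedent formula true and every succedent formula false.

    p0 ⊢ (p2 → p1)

Search for a countermodel by truth-table:
  v=000: Γ:[p0=F] Δ:[(p2 → p1)=T] refutes=False
  v=001: Γ:[p0=F] Δ:[(p2 → p1)=F] refutes=False
  v=010: Γ:[p0=F] Δ:[(p2 → p1)=T] refutes=False
  v=011: Γ:[p0=F] Δ:[(p2 → p1)=T] refutes=False
  v=100: Γ:[p0=T] Δ:[(p2 → p1)=T] refutes=False
  v=101: Γ:[p0=T] Δ:[(p2 → p1)=F] refutes=True  ← countermodel

Result: [1, 0, 1]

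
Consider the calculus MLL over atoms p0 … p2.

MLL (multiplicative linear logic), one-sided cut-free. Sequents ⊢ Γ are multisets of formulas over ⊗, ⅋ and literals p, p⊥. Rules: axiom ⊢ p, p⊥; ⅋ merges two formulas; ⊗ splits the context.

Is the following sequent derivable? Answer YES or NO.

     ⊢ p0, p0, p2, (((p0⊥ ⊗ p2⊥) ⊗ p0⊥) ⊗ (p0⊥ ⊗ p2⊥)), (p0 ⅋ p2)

Proof tree:
[⅋]  ⊢ p0, p0, p2, (((p0⊥ ⊗ p2⊥) ⊗ p0⊥) ⊗ (p0⊥ ⊗ p2⊥)), (p0 ⅋ p2)
  [⊗]  ⊢ p0, p2, p0, p0, p2, (((p0⊥ ⊗ p2⊥) ⊗ p0⊥) ⊗ (p0⊥ ⊗ p2⊥))
    [⊗]  ⊢ p0, p2, p0, ((p0⊥ ⊗ p2⊥) ⊗ p0⊥)
      [⊗]  ⊢ p0, p2, (p0⊥ ⊗ p2⊥)
        [Ax]  ⊢ p0, p0⊥
        [Ax]  ⊢ p2, p2⊥
      [Ax]  ⊢ p0, p0⊥
    [⊗]  ⊢ p0, p2, (p0⊥ ⊗ p2⊥)
      [Ax]  ⊢ p0, p0⊥
      [Ax]  ⊢ p2, p2⊥

Result: YES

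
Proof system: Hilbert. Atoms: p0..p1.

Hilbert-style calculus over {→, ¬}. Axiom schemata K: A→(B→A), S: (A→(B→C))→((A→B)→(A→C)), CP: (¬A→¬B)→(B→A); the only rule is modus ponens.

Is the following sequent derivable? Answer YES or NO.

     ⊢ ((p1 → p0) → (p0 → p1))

Enumerate valuations to refute Γ ⊢ Δ:
  v=00: Γ:[] Δ:[((p1 → p0) → (p0 → p1))=T] refutes=False
  v=01: Γ:[] Δ:[((p1 → p0) → (p0 → p1))=T] refutes=False
  v=10: Γ:[] Δ:[((p1 → p0) → (p0 → p1))=F] refutes=True  ← countermodel

Result: NO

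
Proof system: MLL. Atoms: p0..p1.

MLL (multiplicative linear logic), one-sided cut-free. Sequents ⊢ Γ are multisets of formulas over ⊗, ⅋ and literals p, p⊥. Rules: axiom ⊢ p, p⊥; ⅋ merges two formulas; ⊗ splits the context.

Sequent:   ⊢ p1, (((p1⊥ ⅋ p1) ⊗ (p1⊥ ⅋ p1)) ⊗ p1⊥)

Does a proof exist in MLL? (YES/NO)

Proof tree:
[⊗]  ⊢ p1, (((p1⊥ ⅋ p1) ⊗ (p1⊥ ⅋ p1)) ⊗ p1⊥)
  [⊗]  ⊢ ((p1⊥ ⅋ p1) ⊗ (p1⊥ ⅋ p1))
    [⅋]  ⊢ (p1⊥ ⅋ p1)
      [Ax]  ⊢ p1, p1⊥
    [⅋]  ⊢ (p1⊥ ⅋ p1)
      [Ax]  ⊢ p1, p1⊥
  [Ax]  ⊢ p1, p1⊥

Result: YES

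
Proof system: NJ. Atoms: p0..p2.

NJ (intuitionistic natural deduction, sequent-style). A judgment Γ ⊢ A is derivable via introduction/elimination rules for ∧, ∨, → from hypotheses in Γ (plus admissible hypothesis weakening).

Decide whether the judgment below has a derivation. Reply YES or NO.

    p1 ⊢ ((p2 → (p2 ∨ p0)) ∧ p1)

Derivation (root first):
[∧I] p1 ⊢ ((p2 → (p2 ∨ p0)) ∧ p1)
  [→I]  ⊢ (p2 → (p2 ∨ p0))
    [∨I₁] p2 ⊢ (p2 ∨ p0)
      [Ax] p2 ⊢ p2
  [Ax] p1 ⊢ p1

Result: YES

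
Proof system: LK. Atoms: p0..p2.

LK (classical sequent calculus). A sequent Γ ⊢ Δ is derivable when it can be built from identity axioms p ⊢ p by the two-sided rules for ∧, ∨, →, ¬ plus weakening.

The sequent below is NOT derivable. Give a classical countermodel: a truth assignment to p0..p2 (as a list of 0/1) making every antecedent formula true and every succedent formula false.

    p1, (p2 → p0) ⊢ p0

Enumerate valuations to refute Γ ⊢ Δ:
  v=000: Γ:[p1=F, (p2 → p0)=T] Δ:[p0=F] refutes=False
  v=001: Γ:[p1=F, (p2 → p0)=F] Δ:[p0=F] refutes=False
  v=010: Γ:[p1=T, (p2 → p0)=T] Δ:[p0=F] refutes=True  ← countermodel

Result: [0, 1, 0]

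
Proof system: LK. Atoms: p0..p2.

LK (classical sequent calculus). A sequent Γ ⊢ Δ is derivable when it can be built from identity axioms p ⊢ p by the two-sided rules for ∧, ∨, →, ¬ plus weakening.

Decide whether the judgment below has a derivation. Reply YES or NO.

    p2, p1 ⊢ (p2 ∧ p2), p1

Proof tree:
[WR] p2, p1 ⊢ (p2 ∧ p2), p1
  [WL] p2, p1 ⊢ (p2 ∧ p2)
    [∧R] p2 ⊢ (p2 ∧ p2)
      [Ax] p2 ⊢ p2
      [Ax] p2 ⊢ p2

Result: YES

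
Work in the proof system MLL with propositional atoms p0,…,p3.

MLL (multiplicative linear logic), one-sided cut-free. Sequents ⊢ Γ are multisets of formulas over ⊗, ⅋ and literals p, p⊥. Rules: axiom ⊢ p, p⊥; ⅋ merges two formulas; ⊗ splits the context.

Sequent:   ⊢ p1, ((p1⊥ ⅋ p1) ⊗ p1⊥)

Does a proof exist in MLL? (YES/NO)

Derivation trace:
[⊗]  ⊢ p1, ((p1⊥ ⅋ p1) ⊗ p1⊥)
  [⅋]  ⊢ (p1⊥ ⅋ p1)
    [Ax]  ⊢ p1, p1⊥
  [Ax]  ⊢ p1, p1⊥

Result: YES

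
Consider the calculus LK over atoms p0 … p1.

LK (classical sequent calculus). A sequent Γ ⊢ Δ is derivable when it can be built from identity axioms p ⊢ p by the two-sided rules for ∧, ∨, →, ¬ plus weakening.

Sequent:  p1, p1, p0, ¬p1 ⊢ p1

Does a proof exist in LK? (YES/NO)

Proof tree:
[¬L] p1, p1, p0, ¬p1 ⊢ p1
  [WL] p1, p1, p0 ⊢ p1, p1
    [WR] p1, p1 ⊢ p1, p1
      [WL] p1, p1 ⊢ p1
        [Ax] p1 ⊢ p1

Result: YES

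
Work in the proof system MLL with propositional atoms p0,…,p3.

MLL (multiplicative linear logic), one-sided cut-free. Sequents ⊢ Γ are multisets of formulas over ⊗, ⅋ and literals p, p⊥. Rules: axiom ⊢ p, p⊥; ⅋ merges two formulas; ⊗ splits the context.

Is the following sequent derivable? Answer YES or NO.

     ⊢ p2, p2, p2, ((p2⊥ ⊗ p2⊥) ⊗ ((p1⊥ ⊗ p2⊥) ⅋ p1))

Proof tree:
[⊗]  ⊢ p2, p2, p2, ((p2⊥ ⊗ p2⊥) ⊗ ((p1⊥ ⊗ p2⊥) ⅋ p1))
  [⊗]  ⊢ p2, p2, (p2⊥ ⊗ p2⊥)
    [Ax]  ⊢ p2, p2⊥
    [Ax]  ⊢ p2, p2⊥
  [⅋]  ⊢ p2, ((p1⊥ ⊗ p2⊥) ⅋ p1)
    [⊗]  ⊢ p1, p2, (p1⊥ ⊗ p2⊥)
      [Ax]  ⊢ p1, p1⊥
      [Ax]  ⊢ p2, p2⊥

Result: YES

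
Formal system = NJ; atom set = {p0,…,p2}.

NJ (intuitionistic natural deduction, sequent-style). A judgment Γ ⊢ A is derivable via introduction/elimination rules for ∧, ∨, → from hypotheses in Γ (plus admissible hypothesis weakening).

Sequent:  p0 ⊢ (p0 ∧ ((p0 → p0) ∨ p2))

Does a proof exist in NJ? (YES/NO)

Proof tree:
[∧I] p0 ⊢ (p0 ∧ ((p0 → p0) ∨ p2))
  [Ax] p0 ⊢ p0
  [∨I₁]  ⊢ ((p0 → p0) ∨ p2)
    [→I]  ⊢ (p0 → p0)
      [Ax] p0 ⊢ p0

Result: YES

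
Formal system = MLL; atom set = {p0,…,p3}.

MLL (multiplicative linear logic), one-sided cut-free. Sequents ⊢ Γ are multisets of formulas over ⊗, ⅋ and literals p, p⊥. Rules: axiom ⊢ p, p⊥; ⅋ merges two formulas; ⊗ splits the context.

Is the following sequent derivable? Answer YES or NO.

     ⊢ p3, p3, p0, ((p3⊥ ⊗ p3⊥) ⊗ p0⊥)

Derivation trace:
[⊗]  ⊢ p3, p3, p0, ((p3⊥ ⊗ p3⊥) ⊗ p0⊥)
  [⊗]  ⊢ p3, p3, (p3⊥ ⊗ p3⊥)
    [Ax]  ⊢ p3, p3⊥
    [Ax]  ⊢ p3, p3⊥
  [Ax]  ⊢ p0, p0⊥

Result: YES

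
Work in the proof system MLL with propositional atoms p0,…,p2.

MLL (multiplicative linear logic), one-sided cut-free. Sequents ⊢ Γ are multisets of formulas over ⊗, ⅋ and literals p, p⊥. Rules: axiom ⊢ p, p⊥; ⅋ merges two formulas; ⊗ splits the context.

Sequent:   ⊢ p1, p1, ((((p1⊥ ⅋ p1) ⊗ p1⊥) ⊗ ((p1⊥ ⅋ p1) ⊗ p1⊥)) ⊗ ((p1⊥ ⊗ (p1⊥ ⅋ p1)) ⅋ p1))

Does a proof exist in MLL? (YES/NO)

Proof tree:
[⊗]  ⊢ p1, p1, ((((p1⊥ ⅋ p1) ⊗ p1⊥) ⊗ ((p1⊥ ⅋ p1) ⊗ p1⊥)) ⊗ ((p1⊥ ⊗ (p1⊥ ⅋ p1)) ⅋ p1))
  [⊗]  ⊢ p1, p1, (((p1⊥ ⅋ p1) ⊗ p1⊥) ⊗ ((p1⊥ ⅋ p1) ⊗ p1⊥))
    [⊗]  ⊢ p1, ((p1⊥ ⅋ p1) ⊗ p1⊥)
      [⅋]  ⊢ (p1⊥ ⅋ p1)
        [Ax]  ⊢ p1, p1⊥
      [Ax]  ⊢ p1, p1⊥
    [⊗]  ⊢ p1, ((p1⊥ ⅋ p1) ⊗ p1⊥)
      [⅋]  ⊢ (p1⊥ ⅋ p1)
        [Ax]  ⊢ p1, p1⊥
      [Ax]  ⊢ p1, p1⊥
  [⅋]  ⊢ ((p1⊥ ⊗ (p1⊥ ⅋ p1)) ⅋ p1)
    [⊗]  ⊢ p1, (p1⊥ ⊗ (p1⊥ ⅋ p1))
      [Ax]  ⊢ p1, p1⊥
      [⅋]  ⊢ (p1⊥ ⅋ p1)
        [Ax]  ⊢ p1, p1⊥

Result: YES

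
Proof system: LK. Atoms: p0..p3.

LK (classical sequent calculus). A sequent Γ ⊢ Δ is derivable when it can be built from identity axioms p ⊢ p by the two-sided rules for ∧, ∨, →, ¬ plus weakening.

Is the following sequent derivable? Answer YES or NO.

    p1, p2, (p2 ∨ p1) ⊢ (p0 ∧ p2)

Search for a countermodel by truth-table:
  v=0000: Γ:[p1=F, p2=F, (p2 ∨ p1)=F] Δ:[(p0 ∧ p2)=F] refutes=False
  v=0001: Γ:[p1=F, p2=F, (p2 ∨ p1)=F] Δ:[(p0 ∧ p2)=F] refutes=False
  v=0010: Γ:[p1=F, p2=T, (p2 ∨ p1)=T] Δ:[(p0 ∧ p2)=F] refutes=False
  v=0011: Γ:[p1=F, p2=T, (p2 ∨ p1)=T] Δ:[(p0 ∧ p2)=F] refutes=False
  v=0100: Γ:[p1=T, p2=F, (p2 ∨ p1)=T] Δ:[(p0 ∧ p2)=F] refutes=False
  v=0101: Γ:[p1=T, p2=F, (p2 ∨ p1)=T] Δ:[(p0 ∧ p2)=F] refutes=False
  v=0110: Γ:[p1=T, p2=T, (p2 ∨ p1)=T] Δ:[(p0 ∧ p2)=F] refutes=True  ← countermodel

Result: NO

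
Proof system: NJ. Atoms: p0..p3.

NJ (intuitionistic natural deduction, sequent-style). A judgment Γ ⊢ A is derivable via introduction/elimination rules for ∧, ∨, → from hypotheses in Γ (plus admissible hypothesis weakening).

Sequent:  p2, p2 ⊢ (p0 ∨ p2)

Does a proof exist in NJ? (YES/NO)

Derivation (root first):
[∨I₂] p2, p2 ⊢ (p0 ∨ p2)
  [Wk] p2, p2 ⊢ p2
    [Ax] p2 ⊢ p2

Result: YES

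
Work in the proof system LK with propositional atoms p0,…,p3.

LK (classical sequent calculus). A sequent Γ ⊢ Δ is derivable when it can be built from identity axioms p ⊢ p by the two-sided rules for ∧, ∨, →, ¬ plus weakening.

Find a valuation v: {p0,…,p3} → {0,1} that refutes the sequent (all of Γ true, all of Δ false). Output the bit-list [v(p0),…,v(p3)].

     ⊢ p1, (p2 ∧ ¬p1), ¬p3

Truth-table refutation:
  v=0000: Γ:[] Δ:[p1=F, (p2 ∧ ¬p1)=F, ¬p3=T] refutes=False
  v=0001: Γ:[] Δ:[p1=F, (p2 ∧ ¬p1)=F, ¬p3=F] refutes=True  ← countermodel

Result: [0, 0, 0, 1]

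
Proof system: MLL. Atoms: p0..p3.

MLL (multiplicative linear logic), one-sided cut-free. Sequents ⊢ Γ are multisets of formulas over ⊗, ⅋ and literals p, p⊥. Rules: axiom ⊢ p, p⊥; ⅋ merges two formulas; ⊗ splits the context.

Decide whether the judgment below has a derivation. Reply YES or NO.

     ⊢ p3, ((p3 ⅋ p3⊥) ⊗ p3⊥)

Proof tree:
[⊗]  ⊢ p3, ((p3 ⅋ p3⊥) ⊗ p3⊥)
  [⅋]  ⊢ (p3 ⅋ p3⊥)
    [Ax]  ⊢ p3, p3⊥
  [Ax]  ⊢ p3, p3⊥

Result: YES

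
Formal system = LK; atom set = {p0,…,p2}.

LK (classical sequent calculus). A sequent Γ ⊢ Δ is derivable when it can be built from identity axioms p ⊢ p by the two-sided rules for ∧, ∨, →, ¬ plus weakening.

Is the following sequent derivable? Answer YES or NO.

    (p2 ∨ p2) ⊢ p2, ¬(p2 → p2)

Proof tree:
[¬R] (p2 ∨ p2) ⊢ p2, ¬(p2 → p2)
  [→L] (p2 ∨ p2), (p2 → p2) ⊢ p2
    [∨L] (p2 ∨ p2) ⊢ p2
      [Ax] p2 ⊢ p2
      [Ax] p2 ⊢ p2
    [Ax] p2 ⊢ p2

Result: YES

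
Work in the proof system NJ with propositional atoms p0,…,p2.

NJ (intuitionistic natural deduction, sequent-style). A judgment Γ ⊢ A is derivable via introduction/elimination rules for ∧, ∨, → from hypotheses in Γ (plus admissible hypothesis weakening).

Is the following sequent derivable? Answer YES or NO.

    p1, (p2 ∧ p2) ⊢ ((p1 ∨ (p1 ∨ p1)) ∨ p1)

Derivation (root first):
[∨I₁] p1, (p2 ∧ p2) ⊢ ((p1 ∨ (p1 ∨ p1)) ∨ p1)
  [Wk] p1, (p2 ∧ p2) ⊢ (p1 ∨ (p1 ∨ p1))
    [∨I₂] p1 ⊢ (p1 ∨ (p1 ∨ p1))
      [∨I₂] p1 ⊢ (p1 ∨ p1)
        [Ax] p1 ⊢ p1

Result: YES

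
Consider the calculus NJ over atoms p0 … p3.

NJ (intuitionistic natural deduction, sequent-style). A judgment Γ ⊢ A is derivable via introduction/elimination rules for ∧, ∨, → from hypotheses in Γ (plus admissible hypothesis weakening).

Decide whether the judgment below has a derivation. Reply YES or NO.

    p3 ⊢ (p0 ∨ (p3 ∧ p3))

Derivation trace:
[∨I₂] p3 ⊢ (p0 ∨ (p3 ∧ p3))
  [∧I] p3 ⊢ (p3 ∧ p3)
    [Ax] p3 ⊢ p3
    [Ax] p3 ⊢ p3

Result: YES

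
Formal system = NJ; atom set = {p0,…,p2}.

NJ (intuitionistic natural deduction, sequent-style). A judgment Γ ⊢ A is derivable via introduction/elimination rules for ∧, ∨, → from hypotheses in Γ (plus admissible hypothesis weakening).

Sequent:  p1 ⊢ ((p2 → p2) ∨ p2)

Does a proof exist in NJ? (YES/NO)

Derivation trace:
[Wk] p1 ⊢ ((p2 → p2) ∨ p2)
  [∨I₁]  ⊢ ((p2 → p2) ∨ p2)
    [→I]  ⊢ (p2 → p2)
      [Ax] p2 ⊢ p2

Result: YES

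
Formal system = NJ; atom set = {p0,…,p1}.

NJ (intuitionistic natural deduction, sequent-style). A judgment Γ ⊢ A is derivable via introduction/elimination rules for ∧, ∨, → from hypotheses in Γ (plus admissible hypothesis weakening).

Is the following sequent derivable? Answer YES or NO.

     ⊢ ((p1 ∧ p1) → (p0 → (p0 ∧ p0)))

Proof tree:
[→I]  ⊢ ((p1 ∧ p1) → (p0 → (p0 ∧ p0)))
  [Wk] (p1 ∧ p1) ⊢ (p0 → (p0 ∧ p0))
    [→I]  ⊢ (p0 → (p0 ∧ p0))
      [∧I] p0 ⊢ (p0 ∧ p0)
        [Ax] p0 ⊢ p0
        [Ax] p0 ⊢ p0

Result: YES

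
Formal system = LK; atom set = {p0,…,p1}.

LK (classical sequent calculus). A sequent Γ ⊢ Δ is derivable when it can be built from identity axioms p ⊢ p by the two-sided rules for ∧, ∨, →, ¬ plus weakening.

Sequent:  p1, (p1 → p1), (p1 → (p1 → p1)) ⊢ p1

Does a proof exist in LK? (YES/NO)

Derivation (root first):
[→L] p1, (p1 → p1), (p1 → (p1 → p1)) ⊢ p1
  [→L] p1, (p1 → p1) ⊢ p1
    [Ax] p1 ⊢ p1
    [Ax] p1 ⊢ p1
  [→L] p1, (p1 → p1) ⊢ p1
    [Ax] p1 ⊢ p1
    [Ax] p1 ⊢ p1

Result: YES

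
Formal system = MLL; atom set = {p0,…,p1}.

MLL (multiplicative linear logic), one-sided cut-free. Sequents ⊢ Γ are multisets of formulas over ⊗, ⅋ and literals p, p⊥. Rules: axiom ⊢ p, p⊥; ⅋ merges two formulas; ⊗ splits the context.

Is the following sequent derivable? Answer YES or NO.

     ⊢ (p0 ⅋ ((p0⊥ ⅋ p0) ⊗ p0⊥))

Proof tree:
[⅋]  ⊢ (p0 ⅋ ((p0⊥ ⅋ p0) ⊗ p0⊥))
  [⊗]  ⊢ p0, ((p0⊥ ⅋ p0) ⊗ p0⊥)
    [⅋]  ⊢ (p0⊥ ⅋ p0)
      [Ax]  ⊢ p0, p0⊥
    [Ax]  ⊢ p0, p0⊥

Result: YES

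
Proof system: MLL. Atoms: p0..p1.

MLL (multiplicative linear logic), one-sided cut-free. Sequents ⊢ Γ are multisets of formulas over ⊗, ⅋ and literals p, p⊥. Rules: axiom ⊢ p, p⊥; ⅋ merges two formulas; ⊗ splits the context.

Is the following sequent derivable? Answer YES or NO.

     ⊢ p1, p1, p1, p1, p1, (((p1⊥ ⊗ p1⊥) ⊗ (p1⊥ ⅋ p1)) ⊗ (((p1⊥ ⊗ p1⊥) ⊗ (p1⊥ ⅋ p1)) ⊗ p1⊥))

Derivation trace:
[⊗]  ⊢ p1, p1, p1, p1, p1, (((p1⊥ ⊗ p1⊥) ⊗ (p1⊥ ⅋ p1)) ⊗ (((p1⊥ ⊗ p1⊥) ⊗ (p1⊥ ⅋ p1)) ⊗ p1⊥))
  [⊗]  ⊢ p1, p1, ((p1⊥ ⊗ p1⊥) ⊗ (p1⊥ ⅋ p1))
    [⊗]  ⊢ p1, p1, (p1⊥ ⊗ p1⊥)
      [Ax]  ⊢ p1, p1⊥
      [Ax]  ⊢ p1, p1⊥
    [⅋]  ⊢ (p1⊥ ⅋ p1)
      [Ax]  ⊢ p1, p1⊥
  [⊗]  ⊢ p1, p1, p1, (((p1⊥ ⊗ p1⊥) ⊗ (p1⊥ ⅋ p1)) ⊗ p1⊥)
    [⊗]  ⊢ p1, p1, ((p1⊥ ⊗ p1⊥) ⊗ (p1⊥ ⅋ p1))
      [⊗]  ⊢ p1, p1, (p1⊥ ⊗ p1⊥)
        [Ax]  ⊢ p1, p1⊥
        [Ax]  ⊢ p1, p1⊥
      [⅋]  ⊢ (p1⊥ ⅋ p1)
        [Ax]  ⊢ p1, p1⊥
    [Ax]  ⊢ p1, p1⊥

Result: YES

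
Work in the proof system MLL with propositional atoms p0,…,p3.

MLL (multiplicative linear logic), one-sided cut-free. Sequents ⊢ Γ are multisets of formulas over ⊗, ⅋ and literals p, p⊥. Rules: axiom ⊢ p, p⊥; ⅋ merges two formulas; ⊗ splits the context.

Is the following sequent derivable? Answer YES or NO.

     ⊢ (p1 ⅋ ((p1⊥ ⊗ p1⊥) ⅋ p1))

Proof tree:
[⅋]  ⊢ (p1 ⅋ ((p1⊥ ⊗ p1⊥) ⅋ p1))
  [⅋]  ⊢ p1, ((p1⊥ ⊗ p1⊥) ⅋ p1)
    [⊗]  ⊢ p1, p1, (p1⊥ ⊗ p1⊥)
      [Ax]  ⊢ p1, p1⊥
      [Ax]  ⊢ p1, p1⊥

Result: YES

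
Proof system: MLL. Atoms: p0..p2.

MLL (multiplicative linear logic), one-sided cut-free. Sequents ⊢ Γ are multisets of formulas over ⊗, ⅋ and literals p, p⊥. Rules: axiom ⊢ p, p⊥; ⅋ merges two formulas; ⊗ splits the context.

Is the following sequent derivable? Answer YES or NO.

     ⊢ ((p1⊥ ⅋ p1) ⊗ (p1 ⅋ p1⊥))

Proof tree:
[⊗]  ⊢ ((p1⊥ ⅋ p1) ⊗ (p1 ⅋ p1⊥))
  [⅋]  ⊢ (p1⊥ ⅋ p1)
    [Ax]  ⊢ p1, p1⊥
  [⅋]  ⊢ (p1 ⅋ p1⊥)
    [Ax]  ⊢ p1, p1⊥

Result: YES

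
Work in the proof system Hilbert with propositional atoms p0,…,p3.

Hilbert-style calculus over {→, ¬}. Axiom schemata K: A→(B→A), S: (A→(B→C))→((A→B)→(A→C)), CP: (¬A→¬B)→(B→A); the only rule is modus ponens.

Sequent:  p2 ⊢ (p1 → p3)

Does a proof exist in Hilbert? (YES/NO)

Search for a countermodel by truth-table:
  v=0000: Γ:[p2=F] Δ:[(p1 → p3)=T] refutes=False
  v=0001: Γ:[p2=F] Δ:[(p1 → p3)=T] refutes=False
  v=0010: Γ:[p2=T] Δ:[(p1 → p3)=T] refutes=False
  v=0011: Γ:[p2=T] Δ:[(p1 → p3)=T] refutes=False
  v=0100: Γ:[p2=F] Δ:[(p1 → p3)=F] refutes=False
  v=0101: Γ:[p2=F] Δ:[(p1 → p3)=T] refutes=False
  v=0110: Γ:[p2=T] Δ:[(p1 → p3)=F] refutes=True  ← countermodel

Result: NO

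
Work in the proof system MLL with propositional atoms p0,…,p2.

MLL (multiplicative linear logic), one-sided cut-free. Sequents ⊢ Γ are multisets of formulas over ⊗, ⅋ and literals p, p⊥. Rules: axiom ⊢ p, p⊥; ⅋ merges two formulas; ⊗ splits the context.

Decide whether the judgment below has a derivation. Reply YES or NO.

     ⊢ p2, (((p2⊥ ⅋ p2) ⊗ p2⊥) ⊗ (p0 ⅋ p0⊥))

Derivation trace:
[⊗]  ⊢ p2, (((p2⊥ ⅋ p2) ⊗ p2⊥) ⊗ (p0 ⅋ p0⊥))
  [⊗]  ⊢ p2, ((p2⊥ ⅋ p2) ⊗ p2⊥)
    [⅋]  ⊢ (p2⊥ ⅋ p2)
      [Ax]  ⊢ p2, p2⊥
    [Ax]  ⊢ p2, p2⊥
  [⅋]  ⊢ (p0 ⅋ p0⊥)
    [Ax]  ⊢ p0, p0⊥

Result: YES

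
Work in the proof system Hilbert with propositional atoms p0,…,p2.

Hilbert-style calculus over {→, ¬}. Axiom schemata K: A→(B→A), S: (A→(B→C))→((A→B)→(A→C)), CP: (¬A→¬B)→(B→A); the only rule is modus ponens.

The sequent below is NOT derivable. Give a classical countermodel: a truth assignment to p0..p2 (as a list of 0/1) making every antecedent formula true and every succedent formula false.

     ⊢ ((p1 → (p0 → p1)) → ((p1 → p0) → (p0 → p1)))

Search for a countermodel by truth-table:
  v=000: Γ:[] Δ:[((p1 → (p0 → p1)) → ((p1 → p0) → (p0 → p1)))=T] refutes=False
  v=001: Γ:[] Δ:[((p1 → (p0 → p1)) → ((p1 → p0) → (p0 → p1)))=T] refutes=False
  v=010: Γ:[] Δ:[((p1 → (p0 → p1)) → ((p1 → p0) → (p0 → p1)))=T] refutes=False
  v=011: Γ:[] Δ:[((p1 → (p0 → p1)) → ((p1 → p0) → (p0 → p1)))=T] refutes=False
  v=100: Γ:[] Δ:[((p1 → (p0 → p1)) → ((p1 → p0) → (p0 → p1)))=F] refutes=True  ← countermodel

Result: [1, 0, 0]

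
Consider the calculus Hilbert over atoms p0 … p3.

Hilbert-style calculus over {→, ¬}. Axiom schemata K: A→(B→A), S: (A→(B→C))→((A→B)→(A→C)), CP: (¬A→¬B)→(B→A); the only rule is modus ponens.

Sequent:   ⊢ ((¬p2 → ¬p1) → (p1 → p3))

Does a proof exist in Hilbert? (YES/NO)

Truth-table refutation:
  v=0000: Γ:[] Δ:[((¬p2 → ¬p1) → (p1 → p3))=T] refutes=False
  v=0001: Γ:[] Δ:[((¬p2 → ¬p1) → (p1 → p3))=T] refutes=False
  v=0010: Γ:[] Δ:[((¬p2 → ¬p1) → (p1 → p3))=T] refutes=False
  v=0011: Γ:[] Δ:[((¬p2 → ¬p1) → (p1 → p3))=T] refutes=False
  v=0100: Γ:[] Δ:[((¬p2 → ¬p1) → (p1 → p3))=T] refutes=False
  v=0101: Γ:[] Δ:[((¬p2 → ¬p1) → (p1 → p3))=T] refutes=False
  v=0110: Γ:[] Δ:[((¬p2 → ¬p1) → (p1 → p3))=F] refutes=True  ← countermodel

Result: NO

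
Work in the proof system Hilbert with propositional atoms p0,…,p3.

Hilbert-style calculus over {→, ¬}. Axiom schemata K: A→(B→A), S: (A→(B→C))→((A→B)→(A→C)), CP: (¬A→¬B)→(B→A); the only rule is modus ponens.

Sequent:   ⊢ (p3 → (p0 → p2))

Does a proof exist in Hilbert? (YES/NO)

Truth-table refutation:
  v=0000: Γ:[] Δ:[(p3 → (p0 → p2))=T] refutes=False
  v=0001: Γ:[] Δ:[(p3 → (p0 → p2))=T] refutes=False
  v=0010: Γ:[] Δ:[(p3 → (p0 → p2))=T] refutes=False
  v=0011: Γ:[] Δ:[(p3 → (p0 → p2))=T] refutes=False
  v=0100: Γ:[] Δ:[(p3 → (p0 → p2))=T] refutes=False
  v=0101: Γ:[] Δ:[(p3 → (p0 → p2))=T] refutes=False
  v=0110: Γ:[] Δ:[(p3 → (p0 → p2))=T] refutes=False
  v=0111: Γ:[] Δ:[(p3 → (p0 → p2))=T] refutes=False
  v=1000: Γ:[] Δ:[(p3 → (p0 → p2))=T] refutes=False
  v=1001: Γ:[] Δ:[(p3 → (p0 → p2))=F] refutes=True  ← countermodel

Result: NO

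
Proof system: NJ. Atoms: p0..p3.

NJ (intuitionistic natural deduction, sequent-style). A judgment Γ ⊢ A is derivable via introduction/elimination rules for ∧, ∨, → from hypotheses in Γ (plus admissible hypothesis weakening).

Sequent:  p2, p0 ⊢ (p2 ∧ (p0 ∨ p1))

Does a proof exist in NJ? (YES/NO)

Proof tree:
[∧I] p2, p0 ⊢ (p2 ∧ (p0 ∨ p1))
  [Ax] p2 ⊢ p2
  [∨I₁] p0 ⊢ (p0 ∨ p1)
    [Ax] p0 ⊢ p0

Result: YES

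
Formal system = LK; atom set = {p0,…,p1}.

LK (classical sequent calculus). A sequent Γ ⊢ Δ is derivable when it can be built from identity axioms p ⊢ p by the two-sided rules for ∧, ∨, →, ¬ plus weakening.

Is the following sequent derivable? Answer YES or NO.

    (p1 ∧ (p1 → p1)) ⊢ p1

Derivation (root first):
[∧L] (p1 ∧ (p1 → p1)) ⊢ p1
  [→L] p1, (p1 → p1) ⊢ p1
    [Ax] p1 ⊢ p1
    [Ax] p1 ⊢ p1

Result: YES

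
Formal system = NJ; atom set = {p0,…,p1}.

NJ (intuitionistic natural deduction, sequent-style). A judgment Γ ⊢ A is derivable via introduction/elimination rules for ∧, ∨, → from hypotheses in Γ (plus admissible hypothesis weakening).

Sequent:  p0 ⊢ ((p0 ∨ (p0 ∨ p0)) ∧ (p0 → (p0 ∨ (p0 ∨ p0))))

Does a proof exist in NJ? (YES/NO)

Proof tree:
[∧I] p0 ⊢ ((p0 ∨ (p0 ∨ p0)) ∧ (p0 → (p0 ∨ (p0 ∨ p0))))
  [∨I₂] p0 ⊢ (p0 ∨ (p0 ∨ p0))
    [∨I₁] p0 ⊢ (p0 ∨ p0)
      [Ax] p0 ⊢ p0
  [→I]  ⊢ (p0 → (p0 ∨ (p0 ∨ p0)))
    [∨I₂] p0 ⊢ (p0 ∨ (p0 ∨ p0))
      [∨I₁] p0 ⊢ (p0 ∨ p0)
        [Ax] p0 ⊢ p0

Result: YES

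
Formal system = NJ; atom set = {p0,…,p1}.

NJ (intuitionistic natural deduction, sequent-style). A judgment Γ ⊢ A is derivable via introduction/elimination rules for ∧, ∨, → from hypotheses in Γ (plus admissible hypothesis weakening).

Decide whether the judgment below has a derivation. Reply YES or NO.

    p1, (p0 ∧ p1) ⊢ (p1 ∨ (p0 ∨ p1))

Derivation trace:
[∨I₂] p1, (p0 ∧ p1) ⊢ (p1 ∨ (p0 ∨ p1))
  [Wk] p1, (p0 ∧ p1) ⊢ (p0 ∨ p1)
    [∨I₂] p1 ⊢ (p0 ∨ p1)
      [Ax] p1 ⊢ p1

Result: YES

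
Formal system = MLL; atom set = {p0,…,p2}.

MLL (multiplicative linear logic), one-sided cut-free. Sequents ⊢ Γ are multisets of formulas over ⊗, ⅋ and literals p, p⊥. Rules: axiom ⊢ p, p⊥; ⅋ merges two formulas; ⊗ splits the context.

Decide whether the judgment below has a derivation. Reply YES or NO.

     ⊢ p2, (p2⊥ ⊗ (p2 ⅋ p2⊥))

Derivation (root first):
[⊗]  ⊢ p2, (p2⊥ ⊗ (p2 ⅋ p2⊥))
  [Ax]  ⊢ p2, p2⊥
  [⅋]  ⊢ (p2 ⅋ p2⊥)
    [Ax]  ⊢ p2, p2⊥

Result: YES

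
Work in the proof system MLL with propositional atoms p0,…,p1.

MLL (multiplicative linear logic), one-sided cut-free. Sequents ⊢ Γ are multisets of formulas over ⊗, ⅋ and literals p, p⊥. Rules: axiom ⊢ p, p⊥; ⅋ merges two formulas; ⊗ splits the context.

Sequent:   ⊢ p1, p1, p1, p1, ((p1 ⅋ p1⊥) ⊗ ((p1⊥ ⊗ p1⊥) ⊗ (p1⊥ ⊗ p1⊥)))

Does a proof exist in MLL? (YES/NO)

Derivation trace:
[⊗]  ⊢ p1, p1, p1, p1, ((p1 ⅋ p1⊥) ⊗ ((p1⊥ ⊗ p1⊥) ⊗ (p1⊥ ⊗ p1⊥)))
  [⅋]  ⊢ (p1 ⅋ p1⊥)
    [Ax]  ⊢ p1, p1⊥
  [⊗]  ⊢ p1, p1, p1, p1, ((p1⊥ ⊗ p1⊥) ⊗ (p1⊥ ⊗ p1⊥))
    [⊗]  ⊢ p1, p1, (p1⊥ ⊗ p1⊥)
      [Ax]  ⊢ p1, p1⊥
      [Ax]  ⊢ p1, p1⊥
    [⊗]  ⊢ p1, p1, (p1⊥ ⊗ p1⊥)
      [Ax]  ⊢ p1, p1⊥
      [Ax]  ⊢ p1, p1⊥

Result: YES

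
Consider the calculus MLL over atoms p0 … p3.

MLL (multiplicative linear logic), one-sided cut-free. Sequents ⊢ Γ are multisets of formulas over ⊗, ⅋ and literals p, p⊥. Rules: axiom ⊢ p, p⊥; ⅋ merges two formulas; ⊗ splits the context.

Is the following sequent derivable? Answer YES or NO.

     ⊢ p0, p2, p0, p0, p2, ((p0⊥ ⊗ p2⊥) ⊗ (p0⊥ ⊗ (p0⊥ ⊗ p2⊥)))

Proof tree:
[⊗]  ⊢ p0, p2, p0, p0, p2, ((p0⊥ ⊗ p2⊥) ⊗ (p0⊥ ⊗ (p0⊥ ⊗ p2⊥)))
  [⊗]  ⊢ p0, p2, (p0⊥ ⊗ p2⊥)
    [Ax]  ⊢ p0, p0⊥
    [Ax]  ⊢ p2, p2⊥
  [⊗]  ⊢ p0, p0, p2, (p0⊥ ⊗ (p0⊥ ⊗ p2⊥))
    [Ax]  ⊢ p0, p0⊥
    [⊗]  ⊢ p0, p2, (p0⊥ ⊗ p2⊥)
      [Ax]  ⊢ p0, p0⊥
      [Ax]  ⊢ p2, p2⊥

Result: YES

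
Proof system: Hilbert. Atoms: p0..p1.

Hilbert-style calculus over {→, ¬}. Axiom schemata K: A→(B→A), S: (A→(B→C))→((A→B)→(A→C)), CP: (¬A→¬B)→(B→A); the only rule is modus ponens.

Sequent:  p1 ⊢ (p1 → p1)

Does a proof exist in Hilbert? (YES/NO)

Derivation trace:
[MP] p1 ⊢ (p1 → p1)
  [K]  ⊢ (p1 → (p1 → p1))
  [MP] p1 ⊢ p1
    [MP] p1 ⊢ (p1 → p1)
      [K]  ⊢ (p1 → (p1 → p1))
      [Hyp] p1 ⊢ p1
    [Hyp] p1 ⊢ p1

Result: YES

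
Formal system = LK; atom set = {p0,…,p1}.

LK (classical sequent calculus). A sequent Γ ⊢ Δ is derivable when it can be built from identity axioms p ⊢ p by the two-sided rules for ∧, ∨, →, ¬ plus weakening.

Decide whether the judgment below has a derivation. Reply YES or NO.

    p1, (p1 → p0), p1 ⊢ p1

Proof tree:
[WL] p1, (p1 → p0), p1 ⊢ p1
  [→L] p1, (p1 → p0) ⊢ p1
    [Ax] p1 ⊢ p1
    [WL] p1, p0 ⊢ p1
      [Ax] p1 ⊢ p1

Result: YES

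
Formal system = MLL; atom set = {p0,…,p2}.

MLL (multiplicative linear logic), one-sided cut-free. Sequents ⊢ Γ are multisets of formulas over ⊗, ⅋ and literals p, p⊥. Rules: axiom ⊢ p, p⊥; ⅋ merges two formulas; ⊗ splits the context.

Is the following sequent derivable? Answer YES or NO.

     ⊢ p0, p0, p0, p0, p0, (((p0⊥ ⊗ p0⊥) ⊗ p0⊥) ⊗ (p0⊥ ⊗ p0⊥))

Derivation (root first):
[⊗]  ⊢ p0, p0, p0, p0, p0, (((p0⊥ ⊗ p0⊥) ⊗ p0⊥) ⊗ (p0⊥ ⊗ p0⊥))
  [⊗]  ⊢ p0, p0, p0, ((p0⊥ ⊗ p0⊥) ⊗ p0⊥)
    [⊗]  ⊢ p0, p0, (p0⊥ ⊗ p0⊥)
      [Ax]  ⊢ p0, p0⊥
      [Ax]  ⊢ p0, p0⊥
    [Ax]  ⊢ p0, p0⊥
  [⊗]  ⊢ p0, p0, (p0⊥ ⊗ p0⊥)
    [Ax]  ⊢ p0, p0⊥
    [Ax]  ⊢ p0, p0⊥

Result: YES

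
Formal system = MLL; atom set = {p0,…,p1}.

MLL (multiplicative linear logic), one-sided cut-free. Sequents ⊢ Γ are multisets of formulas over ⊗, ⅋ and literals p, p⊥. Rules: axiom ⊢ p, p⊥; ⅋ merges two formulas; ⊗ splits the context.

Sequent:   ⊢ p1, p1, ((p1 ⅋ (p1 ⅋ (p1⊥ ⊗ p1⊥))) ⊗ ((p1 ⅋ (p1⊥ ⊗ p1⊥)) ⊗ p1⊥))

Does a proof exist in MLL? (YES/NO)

Derivation (root first):
[⊗]  ⊢ p1, p1, ((p1 ⅋ (p1 ⅋ (p1⊥ ⊗ p1⊥))) ⊗ ((p1 ⅋ (p1⊥ ⊗ p1⊥)) ⊗ p1⊥))
  [⅋]  ⊢ (p1 ⅋ (p1 ⅋ (p1⊥ ⊗ p1⊥)))
    [⅋]  ⊢ p1, (p1 ⅋ (p1⊥ ⊗ p1⊥))
      [⊗]  ⊢ p1, p1, (p1⊥ ⊗ p1⊥)
        [Ax]  ⊢ p1, p1⊥
        [Ax]  ⊢ p1, p1⊥
  [⊗]  ⊢ p1, p1, ((p1 ⅋ (p1⊥ ⊗ p1⊥)) ⊗ p1⊥)
    [⅋]  ⊢ p1, (p1 ⅋ (p1⊥ ⊗ p1⊥))
      [⊗]  ⊢ p1, p1, (p1⊥ ⊗ p1⊥)
        [Ax]  ⊢ p1, p1⊥
        [Ax]  ⊢ p1, p1⊥
    [Ax]  ⊢ p1, p1⊥

Result: YES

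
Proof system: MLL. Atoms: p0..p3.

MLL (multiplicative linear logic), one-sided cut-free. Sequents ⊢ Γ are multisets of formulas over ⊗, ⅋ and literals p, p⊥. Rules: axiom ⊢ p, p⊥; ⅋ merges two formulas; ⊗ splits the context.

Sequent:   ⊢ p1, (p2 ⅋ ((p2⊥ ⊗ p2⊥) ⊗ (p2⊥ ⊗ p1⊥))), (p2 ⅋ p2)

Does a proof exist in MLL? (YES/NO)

Derivation trace:
[⅋]  ⊢ p1, (p2 ⅋ ((p2⊥ ⊗ p2⊥) ⊗ (p2⊥ ⊗ p1⊥))), (p2 ⅋ p2)
  [⅋]  ⊢ p2, p2, p1, (p2 ⅋ ((p2⊥ ⊗ p2⊥) ⊗ (p2⊥ ⊗ p1⊥)))
    [⊗]  ⊢ p2, p2, p2, p1, ((p2⊥ ⊗ p2⊥) ⊗ (p2⊥ ⊗ p1⊥))
      [⊗]  ⊢ p2, p2, (p2⊥ ⊗ p2⊥)
        [Ax]  ⊢ p2, p2⊥
        [Ax]  ⊢ p2, p2⊥
      [⊗]  ⊢ p2, p1, (p2⊥ ⊗ p1⊥)
        [Ax]  ⊢ p2, p2⊥
        [Ax]  ⊢ p1, p1⊥

Result: YES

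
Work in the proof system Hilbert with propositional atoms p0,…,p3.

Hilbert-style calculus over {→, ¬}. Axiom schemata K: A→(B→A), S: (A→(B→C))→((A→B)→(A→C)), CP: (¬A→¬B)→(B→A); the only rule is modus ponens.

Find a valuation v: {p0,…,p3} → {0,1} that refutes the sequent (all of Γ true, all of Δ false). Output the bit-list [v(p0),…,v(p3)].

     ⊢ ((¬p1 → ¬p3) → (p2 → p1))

Enumerate valuations to refute Γ ⊢ Δ:
  v=0000: Γ:[] Δ:[((¬p1 → ¬p3) → (p2 → p1))=T] refutes=False
  v=0001: Γ:[] Δ:[((¬p1 → ¬p3) → (p2 → p1))=T] refutes=False
  v=0010: Γ:[] Δ:[((¬p1 → ¬p3) → (p2 → p1))=F] refutes=True  ← countermodel

Result: [0, 0, 1, 0]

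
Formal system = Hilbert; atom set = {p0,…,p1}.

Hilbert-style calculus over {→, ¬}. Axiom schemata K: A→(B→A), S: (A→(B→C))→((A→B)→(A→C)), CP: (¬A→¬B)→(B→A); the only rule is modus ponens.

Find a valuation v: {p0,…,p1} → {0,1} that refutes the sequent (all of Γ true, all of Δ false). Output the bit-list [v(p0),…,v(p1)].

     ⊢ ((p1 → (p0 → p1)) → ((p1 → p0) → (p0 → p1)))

Enumerate valuations to refute Γ ⊢ Δ:
  v=00: Γ:[] Δ:[((p1 → (p0 → p1)) → ((p1 → p0) → (p0 → p1)))=T] refutes=False
  v=01: Γ:[] Δ:[((p1 → (p0 → p1)) → ((p1 → p0) → (p0 → p1)))=T] refutes=False
  v=10: Γ:[] Δ:[((p1 → (p0 → p1)) → ((p1 → p0) → (p0 → p1)))=F] refutes=True  ← countermodel

Result: [1, 0]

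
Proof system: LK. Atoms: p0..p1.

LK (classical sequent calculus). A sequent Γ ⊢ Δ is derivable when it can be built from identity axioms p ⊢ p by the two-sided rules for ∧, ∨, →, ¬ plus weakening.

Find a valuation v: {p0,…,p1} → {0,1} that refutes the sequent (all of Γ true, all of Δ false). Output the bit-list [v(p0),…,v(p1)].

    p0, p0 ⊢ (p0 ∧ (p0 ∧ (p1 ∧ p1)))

Truth-table refutation:
  v=00: Γ:[p0=F, p0=F] Δ:[(p0 ∧ (p0 ∧ (p1 ∧ p1)))=F] refutes=False
  v=01: Γ:[p0=F, p0=F] Δ:[(p0 ∧ (p0 ∧ (p1 ∧ p1)))=F] refutes=False
  v=10: Γ:[p0=T, p0=T] Δ:[(p0 ∧ (p0 ∧ (p1 ∧ p1)))=F] refutes=True  ← countermodel

Result: [1, 0]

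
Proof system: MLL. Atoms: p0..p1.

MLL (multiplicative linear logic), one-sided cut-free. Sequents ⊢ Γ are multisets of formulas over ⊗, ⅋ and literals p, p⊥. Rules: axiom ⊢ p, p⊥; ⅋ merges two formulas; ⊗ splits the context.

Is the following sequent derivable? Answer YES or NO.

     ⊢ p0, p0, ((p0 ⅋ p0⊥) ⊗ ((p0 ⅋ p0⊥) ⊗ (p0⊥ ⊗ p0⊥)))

Derivation (root first):
[⊗]  ⊢ p0, p0, ((p0 ⅋ p0⊥) ⊗ ((p0 ⅋ p0⊥) ⊗ (p0⊥ ⊗ p0⊥)))
  [⅋]  ⊢ (p0 ⅋ p0⊥)
    [Ax]  ⊢ p0, p0⊥
  [⊗]  ⊢ p0, p0, ((p0 ⅋ p0⊥) ⊗ (p0⊥ ⊗ p0⊥))
    [⅋]  ⊢ (p0 ⅋ p0⊥)
      [Ax]  ⊢ p0, p0⊥
    [⊗]  ⊢ p0, p0, (p0⊥ ⊗ p0⊥)
      [Ax]  ⊢ p0, p0⊥
      [Ax]  ⊢ p0, p0⊥

Result: YES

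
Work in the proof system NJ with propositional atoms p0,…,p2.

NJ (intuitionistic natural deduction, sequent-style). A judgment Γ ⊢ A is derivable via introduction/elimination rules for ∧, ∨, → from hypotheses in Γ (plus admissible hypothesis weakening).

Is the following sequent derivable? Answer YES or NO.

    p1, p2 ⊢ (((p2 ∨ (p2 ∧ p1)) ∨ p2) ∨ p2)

Derivation trace:
[∨I₁] p1, p2 ⊢ (((p2 ∨ (p2 ∧ p1)) ∨ p2) ∨ p2)
  [∨I₁] p1, p2 ⊢ ((p2 ∨ (p2 ∧ p1)) ∨ p2)
    [∨I₂] p1, p2 ⊢ (p2 ∨ (p2 ∧ p1))
      [∧I] p1, p2 ⊢ (p2 ∧ p1)
        [Ax] p2 ⊢ p2
        [Ax] p1 ⊢ p1

Result: YES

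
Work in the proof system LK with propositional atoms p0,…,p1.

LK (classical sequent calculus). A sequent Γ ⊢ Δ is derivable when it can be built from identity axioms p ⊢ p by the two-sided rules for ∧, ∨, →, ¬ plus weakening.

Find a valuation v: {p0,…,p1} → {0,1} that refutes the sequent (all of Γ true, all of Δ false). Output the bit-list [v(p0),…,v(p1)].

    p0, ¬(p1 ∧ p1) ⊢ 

Truth-table refutation:
  v=00: Γ:[p0=F, ¬(p1 ∧ p1)=T] Δ:[] refutes=False
  v=01: Γ:[p0=F, ¬(p1 ∧ p1)=F] Δ:[] refutes=False
  v=10: Γ:[p0=T, ¬(p1 ∧ p1)=T] Δ:[] refutes=True  ← countermodel

Result: [1, 0]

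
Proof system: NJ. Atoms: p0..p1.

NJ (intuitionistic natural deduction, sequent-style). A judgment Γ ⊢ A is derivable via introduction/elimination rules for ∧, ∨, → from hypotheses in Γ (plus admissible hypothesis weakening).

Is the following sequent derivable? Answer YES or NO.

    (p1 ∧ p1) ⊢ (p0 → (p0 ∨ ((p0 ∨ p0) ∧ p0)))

Derivation (root first):
[→I] (p1 ∧ p1) ⊢ (p0 → (p0 ∨ ((p0 ∨ p0) ∧ p0)))
  [∨I₂] (p1 ∧ p1), p0 ⊢ (p0 ∨ ((p0 ∨ p0) ∧ p0))
    [∧I] (p1 ∧ p1), p0 ⊢ ((p0 ∨ p0) ∧ p0)
      [∨I₁] p0 ⊢ (p0 ∨ p0)
        [Ax] p0 ⊢ p0
      [Wk] p0, (p1 ∧ p1) ⊢ p0
        [Ax] p0 ⊢ p0

Result: YES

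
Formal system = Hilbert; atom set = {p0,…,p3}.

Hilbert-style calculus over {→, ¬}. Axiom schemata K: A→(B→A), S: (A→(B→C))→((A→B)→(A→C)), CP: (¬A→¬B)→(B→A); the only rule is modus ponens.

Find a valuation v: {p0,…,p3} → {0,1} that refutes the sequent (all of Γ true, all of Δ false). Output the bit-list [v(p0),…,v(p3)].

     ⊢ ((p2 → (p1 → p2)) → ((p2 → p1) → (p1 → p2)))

Truth-table refutation:
  v=0000: Γ:[] Δ:[((p2 → (p1 → p2)) → ((p2 → p1) → (p1 → p2)))=T] refutes=False
  v=0001: Γ:[] Δ:[((p2 → (p1 → p2)) → ((p2 → p1) → (p1 → p2)))=T] refutes=False
  v=0010: Γ:[] Δ:[((p2 → (p1 → p2)) → ((p2 → p1) → (p1 → p2)))=T] refutes=False
  v=0011: Γ:[] Δ:[((p2 → (p1 → p2)) → ((p2 → p1) → (p1 → p2)))=T] refutes=False
  v=0100: Γ:[] Δ:[((p2 → (p1 → p2)) → ((p2 → p1) → (p1 → p2)))=F] refutes=True  ← countermodel

Result: [0, 1, 0, 0]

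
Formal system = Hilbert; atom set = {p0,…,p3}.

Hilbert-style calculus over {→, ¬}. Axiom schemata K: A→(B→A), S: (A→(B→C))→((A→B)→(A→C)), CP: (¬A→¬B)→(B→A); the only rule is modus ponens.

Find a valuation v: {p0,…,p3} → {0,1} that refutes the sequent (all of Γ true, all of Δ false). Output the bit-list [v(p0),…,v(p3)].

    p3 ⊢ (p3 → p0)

Enumerate valuations to refute Γ ⊢ Δ:
  v=0000: Γ:[p3=F] Δ:[(p3 → p0)=T] refutes=False
  v=0001: Γ:[p3=T] Δ:[(p3 → p0)=F] refutes=True  ← countermodel

Result: [0, 0, 0, 1]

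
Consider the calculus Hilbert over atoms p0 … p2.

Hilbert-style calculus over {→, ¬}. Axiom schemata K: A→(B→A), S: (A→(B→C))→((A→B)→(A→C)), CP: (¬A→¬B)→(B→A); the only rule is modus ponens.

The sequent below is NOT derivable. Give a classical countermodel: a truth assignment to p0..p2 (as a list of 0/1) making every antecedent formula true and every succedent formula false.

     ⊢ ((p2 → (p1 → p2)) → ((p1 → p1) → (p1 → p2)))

Truth-table refutation:
  v=000: Γ:[] Δ:[((p2 → (p1 → p2)) → ((p1 → p1) → (p1 → p2)))=T] refutes=False
  v=001: Γ:[] Δ:[((p2 → (p1 → p2)) → ((p1 → p1) → (p1 → p2)))=T] refutes=False
  v=010: Γ:[] Δ:[((p2 → (p1 → p2)) → ((p1 → p1) → (p1 → p2)))=F] refutes=True  ← countermodel

Result: [0, 1, 0]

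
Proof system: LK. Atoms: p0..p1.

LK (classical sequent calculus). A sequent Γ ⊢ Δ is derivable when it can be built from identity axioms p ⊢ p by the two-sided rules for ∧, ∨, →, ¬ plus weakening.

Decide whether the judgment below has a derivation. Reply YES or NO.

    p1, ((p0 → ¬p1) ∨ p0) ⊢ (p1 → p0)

Truth-table refutation:
  v=00: Γ:[p1=F, ((p0 → ¬p1) ∨ p0)=T] Δ:[(p1 → p0)=T] refutes=False
  v=01: Γ:[p1=T, ((p0 → ¬p1) ∨ p0)=T] Δ:[(p1 → p0)=F] refutes=True  ← countermodel

Result: NO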